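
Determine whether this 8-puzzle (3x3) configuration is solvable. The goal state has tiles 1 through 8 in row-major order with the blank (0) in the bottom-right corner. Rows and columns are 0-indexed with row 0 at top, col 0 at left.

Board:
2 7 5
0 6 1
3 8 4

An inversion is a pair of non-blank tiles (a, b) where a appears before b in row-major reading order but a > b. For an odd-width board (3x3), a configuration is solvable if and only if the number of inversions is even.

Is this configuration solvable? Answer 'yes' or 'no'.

Answer: no

Derivation:
Inversions (pairs i<j in row-major order where tile[i] > tile[j] > 0): 13
13 is odd, so the puzzle is not solvable.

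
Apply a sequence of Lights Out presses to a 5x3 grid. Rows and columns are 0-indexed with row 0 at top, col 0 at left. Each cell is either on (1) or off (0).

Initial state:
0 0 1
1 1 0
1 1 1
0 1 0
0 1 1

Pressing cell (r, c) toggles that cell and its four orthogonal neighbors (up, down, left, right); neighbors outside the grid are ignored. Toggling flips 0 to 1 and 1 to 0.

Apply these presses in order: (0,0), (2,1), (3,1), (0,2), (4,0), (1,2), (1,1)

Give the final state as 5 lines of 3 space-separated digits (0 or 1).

Answer: 1 1 1
1 0 1
0 0 1
0 1 1
1 1 1

Derivation:
After press 1 at (0,0):
1 1 1
0 1 0
1 1 1
0 1 0
0 1 1

After press 2 at (2,1):
1 1 1
0 0 0
0 0 0
0 0 0
0 1 1

After press 3 at (3,1):
1 1 1
0 0 0
0 1 0
1 1 1
0 0 1

After press 4 at (0,2):
1 0 0
0 0 1
0 1 0
1 1 1
0 0 1

After press 5 at (4,0):
1 0 0
0 0 1
0 1 0
0 1 1
1 1 1

After press 6 at (1,2):
1 0 1
0 1 0
0 1 1
0 1 1
1 1 1

After press 7 at (1,1):
1 1 1
1 0 1
0 0 1
0 1 1
1 1 1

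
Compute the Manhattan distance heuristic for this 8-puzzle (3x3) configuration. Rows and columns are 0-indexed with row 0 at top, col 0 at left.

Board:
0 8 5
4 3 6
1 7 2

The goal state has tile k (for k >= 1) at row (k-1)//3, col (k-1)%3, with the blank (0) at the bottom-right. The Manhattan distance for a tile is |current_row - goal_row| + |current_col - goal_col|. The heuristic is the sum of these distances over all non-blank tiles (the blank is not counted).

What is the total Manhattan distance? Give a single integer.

Tile 8: at (0,1), goal (2,1), distance |0-2|+|1-1| = 2
Tile 5: at (0,2), goal (1,1), distance |0-1|+|2-1| = 2
Tile 4: at (1,0), goal (1,0), distance |1-1|+|0-0| = 0
Tile 3: at (1,1), goal (0,2), distance |1-0|+|1-2| = 2
Tile 6: at (1,2), goal (1,2), distance |1-1|+|2-2| = 0
Tile 1: at (2,0), goal (0,0), distance |2-0|+|0-0| = 2
Tile 7: at (2,1), goal (2,0), distance |2-2|+|1-0| = 1
Tile 2: at (2,2), goal (0,1), distance |2-0|+|2-1| = 3
Sum: 2 + 2 + 0 + 2 + 0 + 2 + 1 + 3 = 12

Answer: 12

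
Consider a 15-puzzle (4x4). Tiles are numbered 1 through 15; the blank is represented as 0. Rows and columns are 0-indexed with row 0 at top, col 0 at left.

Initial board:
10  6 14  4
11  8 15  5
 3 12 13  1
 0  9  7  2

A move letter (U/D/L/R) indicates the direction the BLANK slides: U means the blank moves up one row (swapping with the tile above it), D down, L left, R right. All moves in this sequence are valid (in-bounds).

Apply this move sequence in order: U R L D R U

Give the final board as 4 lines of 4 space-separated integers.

After move 1 (U):
10  6 14  4
11  8 15  5
 0 12 13  1
 3  9  7  2

After move 2 (R):
10  6 14  4
11  8 15  5
12  0 13  1
 3  9  7  2

After move 3 (L):
10  6 14  4
11  8 15  5
 0 12 13  1
 3  9  7  2

After move 4 (D):
10  6 14  4
11  8 15  5
 3 12 13  1
 0  9  7  2

After move 5 (R):
10  6 14  4
11  8 15  5
 3 12 13  1
 9  0  7  2

After move 6 (U):
10  6 14  4
11  8 15  5
 3  0 13  1
 9 12  7  2

Answer: 10  6 14  4
11  8 15  5
 3  0 13  1
 9 12  7  2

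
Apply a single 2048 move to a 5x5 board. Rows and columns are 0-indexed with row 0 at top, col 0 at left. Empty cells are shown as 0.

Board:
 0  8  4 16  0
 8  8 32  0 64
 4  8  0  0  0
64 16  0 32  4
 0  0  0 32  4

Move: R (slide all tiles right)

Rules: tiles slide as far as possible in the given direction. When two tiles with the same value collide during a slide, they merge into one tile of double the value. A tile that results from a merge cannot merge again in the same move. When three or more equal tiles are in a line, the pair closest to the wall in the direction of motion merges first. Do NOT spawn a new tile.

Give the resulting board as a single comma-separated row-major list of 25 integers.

Slide right:
row 0: [0, 8, 4, 16, 0] -> [0, 0, 8, 4, 16]
row 1: [8, 8, 32, 0, 64] -> [0, 0, 16, 32, 64]
row 2: [4, 8, 0, 0, 0] -> [0, 0, 0, 4, 8]
row 3: [64, 16, 0, 32, 4] -> [0, 64, 16, 32, 4]
row 4: [0, 0, 0, 32, 4] -> [0, 0, 0, 32, 4]

Answer: 0, 0, 8, 4, 16, 0, 0, 16, 32, 64, 0, 0, 0, 4, 8, 0, 64, 16, 32, 4, 0, 0, 0, 32, 4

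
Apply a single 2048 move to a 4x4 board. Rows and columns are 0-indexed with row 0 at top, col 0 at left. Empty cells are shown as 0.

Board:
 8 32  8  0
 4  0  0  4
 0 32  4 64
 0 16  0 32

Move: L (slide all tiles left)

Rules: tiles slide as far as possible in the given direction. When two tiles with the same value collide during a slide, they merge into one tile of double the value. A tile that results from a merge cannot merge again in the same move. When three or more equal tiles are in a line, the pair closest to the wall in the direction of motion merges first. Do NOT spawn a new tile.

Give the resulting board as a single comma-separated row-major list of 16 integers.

Answer: 8, 32, 8, 0, 8, 0, 0, 0, 32, 4, 64, 0, 16, 32, 0, 0

Derivation:
Slide left:
row 0: [8, 32, 8, 0] -> [8, 32, 8, 0]
row 1: [4, 0, 0, 4] -> [8, 0, 0, 0]
row 2: [0, 32, 4, 64] -> [32, 4, 64, 0]
row 3: [0, 16, 0, 32] -> [16, 32, 0, 0]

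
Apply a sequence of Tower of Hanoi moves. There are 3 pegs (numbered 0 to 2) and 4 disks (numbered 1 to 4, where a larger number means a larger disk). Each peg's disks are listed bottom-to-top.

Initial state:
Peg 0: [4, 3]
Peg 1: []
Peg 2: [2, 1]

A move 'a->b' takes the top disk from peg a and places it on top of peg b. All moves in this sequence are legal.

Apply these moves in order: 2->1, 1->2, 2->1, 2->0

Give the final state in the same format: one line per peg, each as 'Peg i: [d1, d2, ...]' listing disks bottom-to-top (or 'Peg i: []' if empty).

After move 1 (2->1):
Peg 0: [4, 3]
Peg 1: [1]
Peg 2: [2]

After move 2 (1->2):
Peg 0: [4, 3]
Peg 1: []
Peg 2: [2, 1]

After move 3 (2->1):
Peg 0: [4, 3]
Peg 1: [1]
Peg 2: [2]

After move 4 (2->0):
Peg 0: [4, 3, 2]
Peg 1: [1]
Peg 2: []

Answer: Peg 0: [4, 3, 2]
Peg 1: [1]
Peg 2: []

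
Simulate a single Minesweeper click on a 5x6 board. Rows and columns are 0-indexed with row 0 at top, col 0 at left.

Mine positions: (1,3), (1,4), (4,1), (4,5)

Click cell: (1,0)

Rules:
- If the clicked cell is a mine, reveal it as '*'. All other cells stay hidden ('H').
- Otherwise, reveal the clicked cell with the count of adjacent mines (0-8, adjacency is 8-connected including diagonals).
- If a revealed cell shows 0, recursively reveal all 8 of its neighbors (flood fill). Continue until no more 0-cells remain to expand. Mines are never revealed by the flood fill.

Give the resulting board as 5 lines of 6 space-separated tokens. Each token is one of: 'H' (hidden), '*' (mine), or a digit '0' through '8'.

0 0 1 H H H
0 0 1 H H H
0 0 1 H H H
1 1 1 H H H
H H H H H H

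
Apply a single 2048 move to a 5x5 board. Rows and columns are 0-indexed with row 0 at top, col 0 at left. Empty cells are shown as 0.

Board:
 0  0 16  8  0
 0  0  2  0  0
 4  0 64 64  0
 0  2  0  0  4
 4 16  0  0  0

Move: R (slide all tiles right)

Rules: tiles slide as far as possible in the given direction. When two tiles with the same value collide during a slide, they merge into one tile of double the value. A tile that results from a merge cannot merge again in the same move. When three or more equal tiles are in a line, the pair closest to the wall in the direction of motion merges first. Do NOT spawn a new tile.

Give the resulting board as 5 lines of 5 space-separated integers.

Slide right:
row 0: [0, 0, 16, 8, 0] -> [0, 0, 0, 16, 8]
row 1: [0, 0, 2, 0, 0] -> [0, 0, 0, 0, 2]
row 2: [4, 0, 64, 64, 0] -> [0, 0, 0, 4, 128]
row 3: [0, 2, 0, 0, 4] -> [0, 0, 0, 2, 4]
row 4: [4, 16, 0, 0, 0] -> [0, 0, 0, 4, 16]

Answer:   0   0   0  16   8
  0   0   0   0   2
  0   0   0   4 128
  0   0   0   2   4
  0   0   0   4  16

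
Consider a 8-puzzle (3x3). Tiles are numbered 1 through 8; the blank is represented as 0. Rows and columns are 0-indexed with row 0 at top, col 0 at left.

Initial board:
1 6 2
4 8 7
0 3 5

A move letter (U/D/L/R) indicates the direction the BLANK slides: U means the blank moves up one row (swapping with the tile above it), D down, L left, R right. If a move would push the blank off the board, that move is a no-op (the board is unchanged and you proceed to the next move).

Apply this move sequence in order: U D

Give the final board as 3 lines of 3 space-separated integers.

Answer: 1 6 2
4 8 7
0 3 5

Derivation:
After move 1 (U):
1 6 2
0 8 7
4 3 5

After move 2 (D):
1 6 2
4 8 7
0 3 5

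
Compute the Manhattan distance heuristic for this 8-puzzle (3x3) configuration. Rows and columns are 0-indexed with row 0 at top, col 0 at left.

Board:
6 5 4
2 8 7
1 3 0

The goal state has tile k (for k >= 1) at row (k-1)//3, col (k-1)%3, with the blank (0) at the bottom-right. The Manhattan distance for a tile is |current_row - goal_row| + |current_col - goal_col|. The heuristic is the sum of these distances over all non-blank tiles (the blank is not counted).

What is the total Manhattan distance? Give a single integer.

Tile 6: at (0,0), goal (1,2), distance |0-1|+|0-2| = 3
Tile 5: at (0,1), goal (1,1), distance |0-1|+|1-1| = 1
Tile 4: at (0,2), goal (1,0), distance |0-1|+|2-0| = 3
Tile 2: at (1,0), goal (0,1), distance |1-0|+|0-1| = 2
Tile 8: at (1,1), goal (2,1), distance |1-2|+|1-1| = 1
Tile 7: at (1,2), goal (2,0), distance |1-2|+|2-0| = 3
Tile 1: at (2,0), goal (0,0), distance |2-0|+|0-0| = 2
Tile 3: at (2,1), goal (0,2), distance |2-0|+|1-2| = 3
Sum: 3 + 1 + 3 + 2 + 1 + 3 + 2 + 3 = 18

Answer: 18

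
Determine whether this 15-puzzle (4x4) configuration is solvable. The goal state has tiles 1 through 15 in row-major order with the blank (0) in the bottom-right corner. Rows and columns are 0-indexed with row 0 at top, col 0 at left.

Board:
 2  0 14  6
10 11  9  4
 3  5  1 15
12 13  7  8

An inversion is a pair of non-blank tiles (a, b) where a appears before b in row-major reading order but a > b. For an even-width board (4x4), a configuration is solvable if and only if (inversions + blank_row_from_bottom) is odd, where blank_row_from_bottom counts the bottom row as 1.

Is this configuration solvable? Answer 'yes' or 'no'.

Inversions: 49
Blank is in row 0 (0-indexed from top), which is row 4 counting from the bottom (bottom = 1).
49 + 4 = 53, which is odd, so the puzzle is solvable.

Answer: yes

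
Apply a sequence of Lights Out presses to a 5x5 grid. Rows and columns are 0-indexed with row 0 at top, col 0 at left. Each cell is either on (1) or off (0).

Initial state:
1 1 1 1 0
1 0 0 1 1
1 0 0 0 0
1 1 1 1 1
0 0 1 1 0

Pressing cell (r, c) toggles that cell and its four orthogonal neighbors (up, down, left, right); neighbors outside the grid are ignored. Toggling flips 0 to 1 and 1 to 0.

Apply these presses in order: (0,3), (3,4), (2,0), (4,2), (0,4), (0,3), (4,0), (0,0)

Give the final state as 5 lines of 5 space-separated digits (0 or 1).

Answer: 0 0 1 0 1
1 0 0 1 0
0 1 0 0 1
1 1 0 0 0
1 0 0 0 1

Derivation:
After press 1 at (0,3):
1 1 0 0 1
1 0 0 0 1
1 0 0 0 0
1 1 1 1 1
0 0 1 1 0

After press 2 at (3,4):
1 1 0 0 1
1 0 0 0 1
1 0 0 0 1
1 1 1 0 0
0 0 1 1 1

After press 3 at (2,0):
1 1 0 0 1
0 0 0 0 1
0 1 0 0 1
0 1 1 0 0
0 0 1 1 1

After press 4 at (4,2):
1 1 0 0 1
0 0 0 0 1
0 1 0 0 1
0 1 0 0 0
0 1 0 0 1

After press 5 at (0,4):
1 1 0 1 0
0 0 0 0 0
0 1 0 0 1
0 1 0 0 0
0 1 0 0 1

After press 6 at (0,3):
1 1 1 0 1
0 0 0 1 0
0 1 0 0 1
0 1 0 0 0
0 1 0 0 1

After press 7 at (4,0):
1 1 1 0 1
0 0 0 1 0
0 1 0 0 1
1 1 0 0 0
1 0 0 0 1

After press 8 at (0,0):
0 0 1 0 1
1 0 0 1 0
0 1 0 0 1
1 1 0 0 0
1 0 0 0 1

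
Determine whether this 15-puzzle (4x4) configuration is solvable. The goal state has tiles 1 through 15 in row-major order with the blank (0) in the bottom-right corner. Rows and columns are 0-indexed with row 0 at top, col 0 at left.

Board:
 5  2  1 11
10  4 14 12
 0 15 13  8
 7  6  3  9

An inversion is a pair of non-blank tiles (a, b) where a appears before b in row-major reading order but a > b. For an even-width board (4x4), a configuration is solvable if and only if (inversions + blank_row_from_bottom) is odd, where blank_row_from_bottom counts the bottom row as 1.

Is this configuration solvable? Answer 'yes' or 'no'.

Inversions: 48
Blank is in row 2 (0-indexed from top), which is row 2 counting from the bottom (bottom = 1).
48 + 2 = 50, which is even, so the puzzle is not solvable.

Answer: no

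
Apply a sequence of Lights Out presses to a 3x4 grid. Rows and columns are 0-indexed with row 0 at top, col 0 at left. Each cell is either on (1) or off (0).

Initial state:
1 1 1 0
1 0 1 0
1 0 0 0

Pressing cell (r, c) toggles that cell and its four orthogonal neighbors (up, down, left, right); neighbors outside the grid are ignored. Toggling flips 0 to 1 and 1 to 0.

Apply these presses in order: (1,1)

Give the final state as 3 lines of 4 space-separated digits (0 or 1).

Answer: 1 0 1 0
0 1 0 0
1 1 0 0

Derivation:
After press 1 at (1,1):
1 0 1 0
0 1 0 0
1 1 0 0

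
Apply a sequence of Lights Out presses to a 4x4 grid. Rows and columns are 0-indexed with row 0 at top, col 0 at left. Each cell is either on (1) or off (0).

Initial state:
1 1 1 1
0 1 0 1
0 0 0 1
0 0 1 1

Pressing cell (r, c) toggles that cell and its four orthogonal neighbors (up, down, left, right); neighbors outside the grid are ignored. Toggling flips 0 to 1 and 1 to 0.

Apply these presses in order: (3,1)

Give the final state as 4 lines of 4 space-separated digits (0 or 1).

After press 1 at (3,1):
1 1 1 1
0 1 0 1
0 1 0 1
1 1 0 1

Answer: 1 1 1 1
0 1 0 1
0 1 0 1
1 1 0 1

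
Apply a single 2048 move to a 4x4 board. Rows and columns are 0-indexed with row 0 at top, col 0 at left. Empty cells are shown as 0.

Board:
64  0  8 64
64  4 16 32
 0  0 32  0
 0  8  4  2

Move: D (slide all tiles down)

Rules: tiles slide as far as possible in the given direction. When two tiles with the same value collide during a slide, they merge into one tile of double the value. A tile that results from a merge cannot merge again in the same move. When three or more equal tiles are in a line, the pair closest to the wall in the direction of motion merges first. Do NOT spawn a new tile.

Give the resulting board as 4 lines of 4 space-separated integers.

Answer:   0   0   8   0
  0   0  16  64
  0   4  32  32
128   8   4   2

Derivation:
Slide down:
col 0: [64, 64, 0, 0] -> [0, 0, 0, 128]
col 1: [0, 4, 0, 8] -> [0, 0, 4, 8]
col 2: [8, 16, 32, 4] -> [8, 16, 32, 4]
col 3: [64, 32, 0, 2] -> [0, 64, 32, 2]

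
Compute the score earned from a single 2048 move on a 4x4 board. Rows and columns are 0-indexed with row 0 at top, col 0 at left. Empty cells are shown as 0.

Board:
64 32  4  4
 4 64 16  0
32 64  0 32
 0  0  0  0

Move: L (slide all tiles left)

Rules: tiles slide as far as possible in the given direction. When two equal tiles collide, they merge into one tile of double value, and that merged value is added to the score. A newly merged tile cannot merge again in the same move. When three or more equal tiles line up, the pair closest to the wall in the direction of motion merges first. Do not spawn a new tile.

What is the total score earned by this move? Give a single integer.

Answer: 8

Derivation:
Slide left:
row 0: [64, 32, 4, 4] -> [64, 32, 8, 0]  score +8 (running 8)
row 1: [4, 64, 16, 0] -> [4, 64, 16, 0]  score +0 (running 8)
row 2: [32, 64, 0, 32] -> [32, 64, 32, 0]  score +0 (running 8)
row 3: [0, 0, 0, 0] -> [0, 0, 0, 0]  score +0 (running 8)
Board after move:
64 32  8  0
 4 64 16  0
32 64 32  0
 0  0  0  0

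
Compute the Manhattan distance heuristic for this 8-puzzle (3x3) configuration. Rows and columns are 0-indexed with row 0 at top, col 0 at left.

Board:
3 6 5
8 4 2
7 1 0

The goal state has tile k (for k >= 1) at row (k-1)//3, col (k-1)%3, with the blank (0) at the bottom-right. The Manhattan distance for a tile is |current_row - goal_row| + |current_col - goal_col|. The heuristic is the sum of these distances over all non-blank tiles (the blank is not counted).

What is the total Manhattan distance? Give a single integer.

Answer: 14

Derivation:
Tile 3: (0,0)->(0,2) = 2
Tile 6: (0,1)->(1,2) = 2
Tile 5: (0,2)->(1,1) = 2
Tile 8: (1,0)->(2,1) = 2
Tile 4: (1,1)->(1,0) = 1
Tile 2: (1,2)->(0,1) = 2
Tile 7: (2,0)->(2,0) = 0
Tile 1: (2,1)->(0,0) = 3
Sum: 2 + 2 + 2 + 2 + 1 + 2 + 0 + 3 = 14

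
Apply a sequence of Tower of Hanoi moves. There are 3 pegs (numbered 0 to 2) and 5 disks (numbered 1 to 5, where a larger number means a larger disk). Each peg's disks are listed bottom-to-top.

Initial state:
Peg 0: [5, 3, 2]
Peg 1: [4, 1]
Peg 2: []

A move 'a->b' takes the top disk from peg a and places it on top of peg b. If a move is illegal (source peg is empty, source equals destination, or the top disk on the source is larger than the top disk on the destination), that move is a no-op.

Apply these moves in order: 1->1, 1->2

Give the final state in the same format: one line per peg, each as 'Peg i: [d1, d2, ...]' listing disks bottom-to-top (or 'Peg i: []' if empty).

Answer: Peg 0: [5, 3, 2]
Peg 1: [4]
Peg 2: [1]

Derivation:
After move 1 (1->1):
Peg 0: [5, 3, 2]
Peg 1: [4, 1]
Peg 2: []

After move 2 (1->2):
Peg 0: [5, 3, 2]
Peg 1: [4]
Peg 2: [1]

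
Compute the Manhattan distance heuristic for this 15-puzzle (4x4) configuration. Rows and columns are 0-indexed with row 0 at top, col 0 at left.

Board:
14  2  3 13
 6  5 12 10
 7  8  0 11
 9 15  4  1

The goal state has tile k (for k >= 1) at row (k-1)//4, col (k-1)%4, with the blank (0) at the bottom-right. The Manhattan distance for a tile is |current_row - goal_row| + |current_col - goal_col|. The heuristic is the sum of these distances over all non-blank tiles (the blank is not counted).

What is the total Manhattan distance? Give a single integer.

Answer: 36

Derivation:
Tile 14: (0,0)->(3,1) = 4
Tile 2: (0,1)->(0,1) = 0
Tile 3: (0,2)->(0,2) = 0
Tile 13: (0,3)->(3,0) = 6
Tile 6: (1,0)->(1,1) = 1
Tile 5: (1,1)->(1,0) = 1
Tile 12: (1,2)->(2,3) = 2
Tile 10: (1,3)->(2,1) = 3
Tile 7: (2,0)->(1,2) = 3
Tile 8: (2,1)->(1,3) = 3
Tile 11: (2,3)->(2,2) = 1
Tile 9: (3,0)->(2,0) = 1
Tile 15: (3,1)->(3,2) = 1
Tile 4: (3,2)->(0,3) = 4
Tile 1: (3,3)->(0,0) = 6
Sum: 4 + 0 + 0 + 6 + 1 + 1 + 2 + 3 + 3 + 3 + 1 + 1 + 1 + 4 + 6 = 36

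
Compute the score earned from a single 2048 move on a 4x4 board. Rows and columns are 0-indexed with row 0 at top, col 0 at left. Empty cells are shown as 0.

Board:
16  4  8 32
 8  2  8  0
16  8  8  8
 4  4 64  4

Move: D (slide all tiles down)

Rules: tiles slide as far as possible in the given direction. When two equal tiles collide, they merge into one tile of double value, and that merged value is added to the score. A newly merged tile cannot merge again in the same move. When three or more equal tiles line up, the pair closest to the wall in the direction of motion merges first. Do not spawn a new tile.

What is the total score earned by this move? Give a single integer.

Slide down:
col 0: [16, 8, 16, 4] -> [16, 8, 16, 4]  score +0 (running 0)
col 1: [4, 2, 8, 4] -> [4, 2, 8, 4]  score +0 (running 0)
col 2: [8, 8, 8, 64] -> [0, 8, 16, 64]  score +16 (running 16)
col 3: [32, 0, 8, 4] -> [0, 32, 8, 4]  score +0 (running 16)
Board after move:
16  4  0  0
 8  2  8 32
16  8 16  8
 4  4 64  4

Answer: 16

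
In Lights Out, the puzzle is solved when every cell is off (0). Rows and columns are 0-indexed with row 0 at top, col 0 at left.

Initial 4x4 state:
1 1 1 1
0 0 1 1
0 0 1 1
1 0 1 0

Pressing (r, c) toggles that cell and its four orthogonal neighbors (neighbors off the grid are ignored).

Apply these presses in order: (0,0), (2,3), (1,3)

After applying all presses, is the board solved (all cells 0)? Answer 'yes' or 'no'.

After press 1 at (0,0):
0 0 1 1
1 0 1 1
0 0 1 1
1 0 1 0

After press 2 at (2,3):
0 0 1 1
1 0 1 0
0 0 0 0
1 0 1 1

After press 3 at (1,3):
0 0 1 0
1 0 0 1
0 0 0 1
1 0 1 1

Lights still on: 7

Answer: no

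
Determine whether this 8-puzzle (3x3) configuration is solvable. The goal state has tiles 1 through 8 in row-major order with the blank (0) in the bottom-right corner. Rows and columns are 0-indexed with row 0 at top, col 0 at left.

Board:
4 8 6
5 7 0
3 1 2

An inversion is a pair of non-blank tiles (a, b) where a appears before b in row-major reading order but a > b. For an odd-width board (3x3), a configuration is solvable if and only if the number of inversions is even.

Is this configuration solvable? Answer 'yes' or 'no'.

Answer: no

Derivation:
Inversions (pairs i<j in row-major order where tile[i] > tile[j] > 0): 21
21 is odd, so the puzzle is not solvable.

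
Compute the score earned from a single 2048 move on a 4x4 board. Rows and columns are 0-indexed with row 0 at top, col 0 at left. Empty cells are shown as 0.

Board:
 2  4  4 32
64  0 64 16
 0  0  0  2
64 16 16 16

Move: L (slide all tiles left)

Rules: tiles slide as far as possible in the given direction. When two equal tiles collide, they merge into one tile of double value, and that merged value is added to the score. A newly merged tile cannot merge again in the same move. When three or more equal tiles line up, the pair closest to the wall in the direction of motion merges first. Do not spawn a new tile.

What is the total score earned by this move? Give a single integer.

Slide left:
row 0: [2, 4, 4, 32] -> [2, 8, 32, 0]  score +8 (running 8)
row 1: [64, 0, 64, 16] -> [128, 16, 0, 0]  score +128 (running 136)
row 2: [0, 0, 0, 2] -> [2, 0, 0, 0]  score +0 (running 136)
row 3: [64, 16, 16, 16] -> [64, 32, 16, 0]  score +32 (running 168)
Board after move:
  2   8  32   0
128  16   0   0
  2   0   0   0
 64  32  16   0

Answer: 168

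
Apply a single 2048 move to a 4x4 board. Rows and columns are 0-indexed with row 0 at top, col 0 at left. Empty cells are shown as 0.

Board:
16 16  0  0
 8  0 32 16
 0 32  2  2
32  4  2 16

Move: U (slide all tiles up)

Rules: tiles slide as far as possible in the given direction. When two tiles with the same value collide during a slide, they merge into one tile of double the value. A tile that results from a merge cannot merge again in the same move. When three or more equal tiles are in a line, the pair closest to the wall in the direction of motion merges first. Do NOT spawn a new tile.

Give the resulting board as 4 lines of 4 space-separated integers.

Answer: 16 16 32 16
 8 32  4  2
32  4  0 16
 0  0  0  0

Derivation:
Slide up:
col 0: [16, 8, 0, 32] -> [16, 8, 32, 0]
col 1: [16, 0, 32, 4] -> [16, 32, 4, 0]
col 2: [0, 32, 2, 2] -> [32, 4, 0, 0]
col 3: [0, 16, 2, 16] -> [16, 2, 16, 0]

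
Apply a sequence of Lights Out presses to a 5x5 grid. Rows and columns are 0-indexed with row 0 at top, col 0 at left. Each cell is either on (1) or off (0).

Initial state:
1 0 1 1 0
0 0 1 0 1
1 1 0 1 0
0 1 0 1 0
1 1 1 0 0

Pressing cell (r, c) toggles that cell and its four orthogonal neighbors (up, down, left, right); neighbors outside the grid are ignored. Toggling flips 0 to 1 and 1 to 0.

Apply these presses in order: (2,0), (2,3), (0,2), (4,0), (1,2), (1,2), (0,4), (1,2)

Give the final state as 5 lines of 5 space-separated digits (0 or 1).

After press 1 at (2,0):
1 0 1 1 0
1 0 1 0 1
0 0 0 1 0
1 1 0 1 0
1 1 1 0 0

After press 2 at (2,3):
1 0 1 1 0
1 0 1 1 1
0 0 1 0 1
1 1 0 0 0
1 1 1 0 0

After press 3 at (0,2):
1 1 0 0 0
1 0 0 1 1
0 0 1 0 1
1 1 0 0 0
1 1 1 0 0

After press 4 at (4,0):
1 1 0 0 0
1 0 0 1 1
0 0 1 0 1
0 1 0 0 0
0 0 1 0 0

After press 5 at (1,2):
1 1 1 0 0
1 1 1 0 1
0 0 0 0 1
0 1 0 0 0
0 0 1 0 0

After press 6 at (1,2):
1 1 0 0 0
1 0 0 1 1
0 0 1 0 1
0 1 0 0 0
0 0 1 0 0

After press 7 at (0,4):
1 1 0 1 1
1 0 0 1 0
0 0 1 0 1
0 1 0 0 0
0 0 1 0 0

After press 8 at (1,2):
1 1 1 1 1
1 1 1 0 0
0 0 0 0 1
0 1 0 0 0
0 0 1 0 0

Answer: 1 1 1 1 1
1 1 1 0 0
0 0 0 0 1
0 1 0 0 0
0 0 1 0 0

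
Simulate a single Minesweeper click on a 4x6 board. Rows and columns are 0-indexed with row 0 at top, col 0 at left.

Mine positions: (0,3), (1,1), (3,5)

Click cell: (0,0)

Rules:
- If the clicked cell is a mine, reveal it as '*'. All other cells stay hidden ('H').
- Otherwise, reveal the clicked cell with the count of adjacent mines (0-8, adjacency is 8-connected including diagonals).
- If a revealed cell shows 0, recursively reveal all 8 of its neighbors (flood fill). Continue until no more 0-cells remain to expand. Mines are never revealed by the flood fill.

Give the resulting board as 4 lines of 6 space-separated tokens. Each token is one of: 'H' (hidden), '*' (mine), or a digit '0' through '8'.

1 H H H H H
H H H H H H
H H H H H H
H H H H H H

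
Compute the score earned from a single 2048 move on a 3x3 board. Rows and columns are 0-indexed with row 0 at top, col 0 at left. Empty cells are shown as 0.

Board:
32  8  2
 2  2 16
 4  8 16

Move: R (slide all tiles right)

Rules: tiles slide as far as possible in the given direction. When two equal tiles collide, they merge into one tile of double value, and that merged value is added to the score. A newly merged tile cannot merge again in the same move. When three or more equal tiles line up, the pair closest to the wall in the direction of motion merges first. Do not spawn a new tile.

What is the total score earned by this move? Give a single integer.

Answer: 4

Derivation:
Slide right:
row 0: [32, 8, 2] -> [32, 8, 2]  score +0 (running 0)
row 1: [2, 2, 16] -> [0, 4, 16]  score +4 (running 4)
row 2: [4, 8, 16] -> [4, 8, 16]  score +0 (running 4)
Board after move:
32  8  2
 0  4 16
 4  8 16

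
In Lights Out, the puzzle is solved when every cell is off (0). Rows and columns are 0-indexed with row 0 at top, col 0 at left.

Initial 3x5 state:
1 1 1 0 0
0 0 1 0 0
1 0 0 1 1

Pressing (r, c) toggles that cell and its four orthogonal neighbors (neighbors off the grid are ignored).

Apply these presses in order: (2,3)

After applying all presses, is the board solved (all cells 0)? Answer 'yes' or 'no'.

Answer: no

Derivation:
After press 1 at (2,3):
1 1 1 0 0
0 0 1 1 0
1 0 1 0 0

Lights still on: 7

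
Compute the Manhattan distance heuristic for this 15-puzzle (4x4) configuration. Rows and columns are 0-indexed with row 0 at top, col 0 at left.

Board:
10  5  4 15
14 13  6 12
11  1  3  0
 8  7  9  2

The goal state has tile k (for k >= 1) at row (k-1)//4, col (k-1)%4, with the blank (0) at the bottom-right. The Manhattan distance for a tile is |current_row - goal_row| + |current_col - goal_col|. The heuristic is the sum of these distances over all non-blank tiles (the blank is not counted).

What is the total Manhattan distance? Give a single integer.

Tile 10: (0,0)->(2,1) = 3
Tile 5: (0,1)->(1,0) = 2
Tile 4: (0,2)->(0,3) = 1
Tile 15: (0,3)->(3,2) = 4
Tile 14: (1,0)->(3,1) = 3
Tile 13: (1,1)->(3,0) = 3
Tile 6: (1,2)->(1,1) = 1
Tile 12: (1,3)->(2,3) = 1
Tile 11: (2,0)->(2,2) = 2
Tile 1: (2,1)->(0,0) = 3
Tile 3: (2,2)->(0,2) = 2
Tile 8: (3,0)->(1,3) = 5
Tile 7: (3,1)->(1,2) = 3
Tile 9: (3,2)->(2,0) = 3
Tile 2: (3,3)->(0,1) = 5
Sum: 3 + 2 + 1 + 4 + 3 + 3 + 1 + 1 + 2 + 3 + 2 + 5 + 3 + 3 + 5 = 41

Answer: 41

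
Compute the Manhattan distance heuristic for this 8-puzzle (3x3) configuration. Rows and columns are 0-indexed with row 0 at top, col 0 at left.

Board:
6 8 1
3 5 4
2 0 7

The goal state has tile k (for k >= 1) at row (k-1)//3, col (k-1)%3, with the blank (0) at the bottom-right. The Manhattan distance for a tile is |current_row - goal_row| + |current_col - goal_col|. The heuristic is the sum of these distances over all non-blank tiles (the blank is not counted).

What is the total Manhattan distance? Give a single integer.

Tile 6: (0,0)->(1,2) = 3
Tile 8: (0,1)->(2,1) = 2
Tile 1: (0,2)->(0,0) = 2
Tile 3: (1,0)->(0,2) = 3
Tile 5: (1,1)->(1,1) = 0
Tile 4: (1,2)->(1,0) = 2
Tile 2: (2,0)->(0,1) = 3
Tile 7: (2,2)->(2,0) = 2
Sum: 3 + 2 + 2 + 3 + 0 + 2 + 3 + 2 = 17

Answer: 17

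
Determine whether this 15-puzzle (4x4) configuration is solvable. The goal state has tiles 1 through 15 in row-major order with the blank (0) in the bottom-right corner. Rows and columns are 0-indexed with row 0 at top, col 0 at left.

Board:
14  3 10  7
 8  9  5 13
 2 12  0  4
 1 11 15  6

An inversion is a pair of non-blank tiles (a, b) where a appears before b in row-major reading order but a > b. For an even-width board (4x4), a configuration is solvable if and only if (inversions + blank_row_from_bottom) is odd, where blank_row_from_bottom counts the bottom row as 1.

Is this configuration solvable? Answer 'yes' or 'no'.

Inversions: 55
Blank is in row 2 (0-indexed from top), which is row 2 counting from the bottom (bottom = 1).
55 + 2 = 57, which is odd, so the puzzle is solvable.

Answer: yes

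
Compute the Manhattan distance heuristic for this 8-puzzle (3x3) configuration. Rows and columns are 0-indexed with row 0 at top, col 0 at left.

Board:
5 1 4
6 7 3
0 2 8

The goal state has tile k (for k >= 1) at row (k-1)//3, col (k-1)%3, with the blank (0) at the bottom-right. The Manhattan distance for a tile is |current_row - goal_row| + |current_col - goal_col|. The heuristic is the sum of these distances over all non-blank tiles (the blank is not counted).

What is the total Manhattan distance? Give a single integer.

Answer: 14

Derivation:
Tile 5: at (0,0), goal (1,1), distance |0-1|+|0-1| = 2
Tile 1: at (0,1), goal (0,0), distance |0-0|+|1-0| = 1
Tile 4: at (0,2), goal (1,0), distance |0-1|+|2-0| = 3
Tile 6: at (1,0), goal (1,2), distance |1-1|+|0-2| = 2
Tile 7: at (1,1), goal (2,0), distance |1-2|+|1-0| = 2
Tile 3: at (1,2), goal (0,2), distance |1-0|+|2-2| = 1
Tile 2: at (2,1), goal (0,1), distance |2-0|+|1-1| = 2
Tile 8: at (2,2), goal (2,1), distance |2-2|+|2-1| = 1
Sum: 2 + 1 + 3 + 2 + 2 + 1 + 2 + 1 = 14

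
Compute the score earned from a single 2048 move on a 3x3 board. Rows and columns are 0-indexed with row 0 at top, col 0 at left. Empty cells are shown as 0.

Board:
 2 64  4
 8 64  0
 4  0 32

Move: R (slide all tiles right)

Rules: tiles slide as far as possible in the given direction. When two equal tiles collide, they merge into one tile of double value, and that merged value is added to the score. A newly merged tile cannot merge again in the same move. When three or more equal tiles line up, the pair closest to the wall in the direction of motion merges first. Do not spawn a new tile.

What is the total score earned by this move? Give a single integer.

Slide right:
row 0: [2, 64, 4] -> [2, 64, 4]  score +0 (running 0)
row 1: [8, 64, 0] -> [0, 8, 64]  score +0 (running 0)
row 2: [4, 0, 32] -> [0, 4, 32]  score +0 (running 0)
Board after move:
 2 64  4
 0  8 64
 0  4 32

Answer: 0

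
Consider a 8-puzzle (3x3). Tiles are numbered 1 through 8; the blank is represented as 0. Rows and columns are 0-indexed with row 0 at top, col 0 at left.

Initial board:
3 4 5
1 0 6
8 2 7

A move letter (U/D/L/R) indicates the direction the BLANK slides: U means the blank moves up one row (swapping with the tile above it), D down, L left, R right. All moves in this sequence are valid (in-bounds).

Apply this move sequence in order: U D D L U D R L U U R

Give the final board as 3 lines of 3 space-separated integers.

After move 1 (U):
3 0 5
1 4 6
8 2 7

After move 2 (D):
3 4 5
1 0 6
8 2 7

After move 3 (D):
3 4 5
1 2 6
8 0 7

After move 4 (L):
3 4 5
1 2 6
0 8 7

After move 5 (U):
3 4 5
0 2 6
1 8 7

After move 6 (D):
3 4 5
1 2 6
0 8 7

After move 7 (R):
3 4 5
1 2 6
8 0 7

After move 8 (L):
3 4 5
1 2 6
0 8 7

After move 9 (U):
3 4 5
0 2 6
1 8 7

After move 10 (U):
0 4 5
3 2 6
1 8 7

After move 11 (R):
4 0 5
3 2 6
1 8 7

Answer: 4 0 5
3 2 6
1 8 7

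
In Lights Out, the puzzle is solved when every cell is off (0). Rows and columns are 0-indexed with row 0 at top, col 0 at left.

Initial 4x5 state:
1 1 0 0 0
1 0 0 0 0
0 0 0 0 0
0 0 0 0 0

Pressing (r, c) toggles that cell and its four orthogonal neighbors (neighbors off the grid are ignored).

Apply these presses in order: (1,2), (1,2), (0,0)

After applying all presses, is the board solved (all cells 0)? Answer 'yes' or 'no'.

After press 1 at (1,2):
1 1 1 0 0
1 1 1 1 0
0 0 1 0 0
0 0 0 0 0

After press 2 at (1,2):
1 1 0 0 0
1 0 0 0 0
0 0 0 0 0
0 0 0 0 0

After press 3 at (0,0):
0 0 0 0 0
0 0 0 0 0
0 0 0 0 0
0 0 0 0 0

Lights still on: 0

Answer: yes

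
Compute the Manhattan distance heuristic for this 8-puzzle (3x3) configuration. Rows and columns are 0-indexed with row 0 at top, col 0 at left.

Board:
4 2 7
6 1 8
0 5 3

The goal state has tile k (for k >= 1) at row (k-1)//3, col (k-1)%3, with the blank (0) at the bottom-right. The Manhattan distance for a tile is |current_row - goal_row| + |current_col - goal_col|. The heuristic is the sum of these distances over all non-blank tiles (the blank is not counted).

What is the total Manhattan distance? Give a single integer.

Answer: 14

Derivation:
Tile 4: (0,0)->(1,0) = 1
Tile 2: (0,1)->(0,1) = 0
Tile 7: (0,2)->(2,0) = 4
Tile 6: (1,0)->(1,2) = 2
Tile 1: (1,1)->(0,0) = 2
Tile 8: (1,2)->(2,1) = 2
Tile 5: (2,1)->(1,1) = 1
Tile 3: (2,2)->(0,2) = 2
Sum: 1 + 0 + 4 + 2 + 2 + 2 + 1 + 2 = 14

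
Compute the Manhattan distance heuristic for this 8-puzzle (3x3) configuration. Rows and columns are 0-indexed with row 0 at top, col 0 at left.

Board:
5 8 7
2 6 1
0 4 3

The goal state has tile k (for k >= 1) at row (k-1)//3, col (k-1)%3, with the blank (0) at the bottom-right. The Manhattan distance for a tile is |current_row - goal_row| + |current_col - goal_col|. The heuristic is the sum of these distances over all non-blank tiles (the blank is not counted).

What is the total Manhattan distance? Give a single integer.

Answer: 18

Derivation:
Tile 5: at (0,0), goal (1,1), distance |0-1|+|0-1| = 2
Tile 8: at (0,1), goal (2,1), distance |0-2|+|1-1| = 2
Tile 7: at (0,2), goal (2,0), distance |0-2|+|2-0| = 4
Tile 2: at (1,0), goal (0,1), distance |1-0|+|0-1| = 2
Tile 6: at (1,1), goal (1,2), distance |1-1|+|1-2| = 1
Tile 1: at (1,2), goal (0,0), distance |1-0|+|2-0| = 3
Tile 4: at (2,1), goal (1,0), distance |2-1|+|1-0| = 2
Tile 3: at (2,2), goal (0,2), distance |2-0|+|2-2| = 2
Sum: 2 + 2 + 4 + 2 + 1 + 3 + 2 + 2 = 18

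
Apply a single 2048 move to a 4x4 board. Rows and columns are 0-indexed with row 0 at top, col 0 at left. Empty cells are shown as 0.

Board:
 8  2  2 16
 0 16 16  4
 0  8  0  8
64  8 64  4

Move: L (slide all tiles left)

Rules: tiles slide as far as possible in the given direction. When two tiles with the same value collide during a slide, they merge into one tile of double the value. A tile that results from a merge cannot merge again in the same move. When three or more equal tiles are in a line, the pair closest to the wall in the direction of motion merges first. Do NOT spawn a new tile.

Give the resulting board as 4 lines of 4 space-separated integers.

Answer:  8  4 16  0
32  4  0  0
16  0  0  0
64  8 64  4

Derivation:
Slide left:
row 0: [8, 2, 2, 16] -> [8, 4, 16, 0]
row 1: [0, 16, 16, 4] -> [32, 4, 0, 0]
row 2: [0, 8, 0, 8] -> [16, 0, 0, 0]
row 3: [64, 8, 64, 4] -> [64, 8, 64, 4]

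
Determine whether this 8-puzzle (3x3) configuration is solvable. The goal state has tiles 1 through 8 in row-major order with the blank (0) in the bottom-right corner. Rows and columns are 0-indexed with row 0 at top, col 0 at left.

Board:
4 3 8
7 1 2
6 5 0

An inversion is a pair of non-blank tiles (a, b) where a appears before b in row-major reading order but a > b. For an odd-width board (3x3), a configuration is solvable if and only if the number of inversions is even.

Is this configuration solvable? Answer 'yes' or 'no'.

Inversions (pairs i<j in row-major order where tile[i] > tile[j] > 0): 15
15 is odd, so the puzzle is not solvable.

Answer: no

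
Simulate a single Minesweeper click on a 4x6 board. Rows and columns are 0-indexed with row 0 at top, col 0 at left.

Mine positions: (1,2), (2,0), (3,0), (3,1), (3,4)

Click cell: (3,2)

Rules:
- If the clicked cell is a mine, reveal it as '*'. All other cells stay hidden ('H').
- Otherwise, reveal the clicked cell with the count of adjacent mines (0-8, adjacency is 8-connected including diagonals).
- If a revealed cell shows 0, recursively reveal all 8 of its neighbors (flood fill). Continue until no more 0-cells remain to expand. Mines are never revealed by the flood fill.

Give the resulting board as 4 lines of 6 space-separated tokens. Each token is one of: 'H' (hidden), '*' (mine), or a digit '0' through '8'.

H H H H H H
H H H H H H
H H H H H H
H H 1 H H H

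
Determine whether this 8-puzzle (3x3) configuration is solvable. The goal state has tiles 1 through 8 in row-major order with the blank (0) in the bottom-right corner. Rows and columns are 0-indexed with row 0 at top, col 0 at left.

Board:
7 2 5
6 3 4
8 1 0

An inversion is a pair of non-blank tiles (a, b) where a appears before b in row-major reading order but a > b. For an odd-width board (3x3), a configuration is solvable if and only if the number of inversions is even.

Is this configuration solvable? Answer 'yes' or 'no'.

Inversions (pairs i<j in row-major order where tile[i] > tile[j] > 0): 16
16 is even, so the puzzle is solvable.

Answer: yes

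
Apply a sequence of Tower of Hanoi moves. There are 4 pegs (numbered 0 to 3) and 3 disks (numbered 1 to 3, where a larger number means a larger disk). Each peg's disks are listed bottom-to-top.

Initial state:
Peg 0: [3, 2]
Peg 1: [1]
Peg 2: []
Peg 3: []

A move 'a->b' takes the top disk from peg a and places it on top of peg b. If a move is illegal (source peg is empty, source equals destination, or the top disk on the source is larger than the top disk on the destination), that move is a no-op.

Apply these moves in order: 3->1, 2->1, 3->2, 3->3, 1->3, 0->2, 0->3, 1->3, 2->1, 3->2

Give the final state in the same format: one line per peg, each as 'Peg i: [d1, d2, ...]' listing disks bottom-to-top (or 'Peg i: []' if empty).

After move 1 (3->1):
Peg 0: [3, 2]
Peg 1: [1]
Peg 2: []
Peg 3: []

After move 2 (2->1):
Peg 0: [3, 2]
Peg 1: [1]
Peg 2: []
Peg 3: []

After move 3 (3->2):
Peg 0: [3, 2]
Peg 1: [1]
Peg 2: []
Peg 3: []

After move 4 (3->3):
Peg 0: [3, 2]
Peg 1: [1]
Peg 2: []
Peg 3: []

After move 5 (1->3):
Peg 0: [3, 2]
Peg 1: []
Peg 2: []
Peg 3: [1]

After move 6 (0->2):
Peg 0: [3]
Peg 1: []
Peg 2: [2]
Peg 3: [1]

After move 7 (0->3):
Peg 0: [3]
Peg 1: []
Peg 2: [2]
Peg 3: [1]

After move 8 (1->3):
Peg 0: [3]
Peg 1: []
Peg 2: [2]
Peg 3: [1]

After move 9 (2->1):
Peg 0: [3]
Peg 1: [2]
Peg 2: []
Peg 3: [1]

After move 10 (3->2):
Peg 0: [3]
Peg 1: [2]
Peg 2: [1]
Peg 3: []

Answer: Peg 0: [3]
Peg 1: [2]
Peg 2: [1]
Peg 3: []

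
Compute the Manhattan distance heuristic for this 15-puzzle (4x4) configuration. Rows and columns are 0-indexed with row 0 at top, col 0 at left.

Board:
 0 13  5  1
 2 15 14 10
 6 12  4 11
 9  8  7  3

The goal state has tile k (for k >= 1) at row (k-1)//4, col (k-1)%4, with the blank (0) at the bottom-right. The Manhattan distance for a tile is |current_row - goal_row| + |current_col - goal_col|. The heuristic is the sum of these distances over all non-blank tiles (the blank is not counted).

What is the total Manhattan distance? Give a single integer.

Tile 13: (0,1)->(3,0) = 4
Tile 5: (0,2)->(1,0) = 3
Tile 1: (0,3)->(0,0) = 3
Tile 2: (1,0)->(0,1) = 2
Tile 15: (1,1)->(3,2) = 3
Tile 14: (1,2)->(3,1) = 3
Tile 10: (1,3)->(2,1) = 3
Tile 6: (2,0)->(1,1) = 2
Tile 12: (2,1)->(2,3) = 2
Tile 4: (2,2)->(0,3) = 3
Tile 11: (2,3)->(2,2) = 1
Tile 9: (3,0)->(2,0) = 1
Tile 8: (3,1)->(1,3) = 4
Tile 7: (3,2)->(1,2) = 2
Tile 3: (3,3)->(0,2) = 4
Sum: 4 + 3 + 3 + 2 + 3 + 3 + 3 + 2 + 2 + 3 + 1 + 1 + 4 + 2 + 4 = 40

Answer: 40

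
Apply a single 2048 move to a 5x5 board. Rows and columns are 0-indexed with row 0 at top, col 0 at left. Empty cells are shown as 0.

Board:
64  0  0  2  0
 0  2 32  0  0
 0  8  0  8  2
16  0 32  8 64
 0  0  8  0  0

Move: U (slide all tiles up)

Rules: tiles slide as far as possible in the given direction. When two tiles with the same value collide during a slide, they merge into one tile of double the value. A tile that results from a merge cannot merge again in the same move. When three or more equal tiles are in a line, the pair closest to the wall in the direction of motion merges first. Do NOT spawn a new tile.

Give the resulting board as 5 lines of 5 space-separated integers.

Answer: 64  2 64  2  2
16  8  8 16 64
 0  0  0  0  0
 0  0  0  0  0
 0  0  0  0  0

Derivation:
Slide up:
col 0: [64, 0, 0, 16, 0] -> [64, 16, 0, 0, 0]
col 1: [0, 2, 8, 0, 0] -> [2, 8, 0, 0, 0]
col 2: [0, 32, 0, 32, 8] -> [64, 8, 0, 0, 0]
col 3: [2, 0, 8, 8, 0] -> [2, 16, 0, 0, 0]
col 4: [0, 0, 2, 64, 0] -> [2, 64, 0, 0, 0]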